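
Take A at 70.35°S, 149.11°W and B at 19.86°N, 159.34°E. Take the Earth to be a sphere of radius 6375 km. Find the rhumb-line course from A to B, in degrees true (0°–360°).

Meridional parts: M(φ₁)=-1.7534, M(φ₂)=+0.3538 → ΔM = +2.1072;  Δλ = -0.8997 rad
tan C = Δλ / ΔM = -0.4270 → C = 336.88°

336.9°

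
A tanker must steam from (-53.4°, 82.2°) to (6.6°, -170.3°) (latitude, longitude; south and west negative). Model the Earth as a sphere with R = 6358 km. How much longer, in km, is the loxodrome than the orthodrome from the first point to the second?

472 km

Great circle: cos σ = sin φ₁ sin φ₂ + cos φ₁ cos φ₂ cos Δλ,  σ = 1.8446 rad → d_gc = 11727.8 km
Rhumb line: Δψ = +1.2219, q = Δφ/Δψ = 0.8570, d_rh = R√(Δφ²+q²Δλ²) = 12200.2 km
Excess = 12200.2 − 11727.8 = 472.4 ≈ 472 km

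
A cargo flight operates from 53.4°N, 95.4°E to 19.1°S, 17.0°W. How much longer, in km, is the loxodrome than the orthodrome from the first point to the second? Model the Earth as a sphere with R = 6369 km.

Great circle: cos σ = sin φ₁ sin φ₂ + cos φ₁ cos φ₂ cos Δλ,  σ = 2.0685 rad → d_gc = 13174.2 km
Rhumb line: Δψ = -1.4462, q = Δφ/Δψ = 0.8750, d_rh = R√(Δφ²+q²Δλ²) = 13581.6 km
Excess = 13581.6 − 13174.2 = 407.4 ≈ 407 km

407 km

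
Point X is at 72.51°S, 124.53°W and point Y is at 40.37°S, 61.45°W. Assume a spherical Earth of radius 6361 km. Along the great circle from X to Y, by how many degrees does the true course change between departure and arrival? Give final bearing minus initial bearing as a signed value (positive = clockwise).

-56.0°

Initial bearing θ₁ = atan2(sin Δλ cos φ₂, cos φ₁ sin φ₂ − sin φ₁ cos φ₂ cos Δλ) = 78.81°
Final bearing θ₂ = (initial bearing from the destination back to the start) + 180° = 22.77°
Δθ = θ₂ − θ₁ = -56.0°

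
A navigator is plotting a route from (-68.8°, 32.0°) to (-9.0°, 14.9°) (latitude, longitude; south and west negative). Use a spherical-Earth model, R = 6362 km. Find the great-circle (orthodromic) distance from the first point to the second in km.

cos σ = sin φ₁ sin φ₂ + cos φ₁ cos φ₂ cos Δλ
      = sin(-68.80°)sin(-9.00°) + cos(-68.80°)cos(-9.00°)cos(-17.10°) = 0.4872
σ = 60.841° → d = Rσ = 6362·1.06188 = 6756 km

6756 km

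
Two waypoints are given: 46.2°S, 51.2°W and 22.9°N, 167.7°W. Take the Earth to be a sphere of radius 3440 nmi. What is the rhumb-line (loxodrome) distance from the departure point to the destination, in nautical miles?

Δψ = ln[tan(π/4+φ₂/2)/tan(π/4+φ₁/2)] = +1.3221;  Δφ = +1.2060 rad,  Δλ = -2.0333 rad
q = Δφ/Δψ = 0.9122
d = R·√(Δφ² + q²Δλ²) = 3440·2.21243 = 7611 nmi

7611 nmi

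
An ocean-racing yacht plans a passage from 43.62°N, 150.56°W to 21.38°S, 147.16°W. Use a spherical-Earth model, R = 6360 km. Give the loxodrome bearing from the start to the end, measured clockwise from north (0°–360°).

177.2°

Δψ = ln[tan(π/4+φ₂/2)/tan(π/4+φ₁/2)] = -1.2298
Δλ = +0.0593 rad (taken the short way round)
course = atan2(Δλ, Δψ) = 177.24°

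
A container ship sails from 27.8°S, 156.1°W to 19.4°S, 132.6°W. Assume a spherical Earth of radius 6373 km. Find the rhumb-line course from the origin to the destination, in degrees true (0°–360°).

Δψ = ln[tan(π/4+φ₂/2)/tan(π/4+φ₁/2)] = +0.1602
Δλ = +0.4102 rad (taken the short way round)
course = atan2(Δλ, Δψ) = 68.67°

68.7°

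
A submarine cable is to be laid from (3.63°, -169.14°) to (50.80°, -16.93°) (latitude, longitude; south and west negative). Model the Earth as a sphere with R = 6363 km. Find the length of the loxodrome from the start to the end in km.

15284 km

Rhumb course C = atan2(Δλ, Δψ) with Δψ = ln[tan(π/4+φ₂/2)/tan(π/4+φ₁/2)] = +0.9692, Δλ = +2.6566 → C = 69.96°
d = R·|Δφ| / |cos C| = 6363·0.82327 / 0.34273 = 15284 km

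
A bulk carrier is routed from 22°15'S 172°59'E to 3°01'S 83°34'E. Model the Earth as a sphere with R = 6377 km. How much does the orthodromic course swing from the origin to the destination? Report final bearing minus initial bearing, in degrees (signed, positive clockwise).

+24.8°

Initial bearing θ₁ = atan2(sin Δλ cos φ₂, cos φ₁ sin φ₂ − sin φ₁ cos φ₂ cos Δλ) = 267.43°
Final bearing θ₂ = (initial bearing from the destination back to the start) + 180° = 292.20°
Δθ = θ₂ − θ₁ = +24.8°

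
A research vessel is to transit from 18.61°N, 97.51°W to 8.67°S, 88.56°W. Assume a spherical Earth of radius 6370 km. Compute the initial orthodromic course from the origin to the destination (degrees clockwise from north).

θ = atan2( sin Δλ·cos φ₂ ,  cos φ₁ sin φ₂ − sin φ₁ cos φ₂ cos Δλ )
  = atan2(+0.1538, -0.4545) = 161.31°

161.3°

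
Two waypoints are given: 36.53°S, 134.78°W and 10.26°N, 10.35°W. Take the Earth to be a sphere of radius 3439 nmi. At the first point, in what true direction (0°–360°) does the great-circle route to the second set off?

N = sin Δλ·cos φ₂ = +0.8116;  D = cos φ₁ sin φ₂ − sin φ₁ cos φ₂ cos Δλ = -0.1880
initial course = atan2(N, D) = 103.04°

103.0°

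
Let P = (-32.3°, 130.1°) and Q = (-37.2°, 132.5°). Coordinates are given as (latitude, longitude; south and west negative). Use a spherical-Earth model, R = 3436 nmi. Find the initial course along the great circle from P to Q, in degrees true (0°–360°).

158.8°

θ = atan2( sin Δλ·cos φ₂ ,  cos φ₁ sin φ₂ − sin φ₁ cos φ₂ cos Δλ )
  = atan2(+0.0334, -0.0858) = 158.75°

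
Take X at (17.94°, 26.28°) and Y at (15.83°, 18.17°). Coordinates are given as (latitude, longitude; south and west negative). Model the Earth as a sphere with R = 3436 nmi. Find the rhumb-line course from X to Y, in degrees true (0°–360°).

Meridional parts: M(φ₁)=+0.3184, M(φ₂)=+0.2799 → ΔM = -0.0385;  Δλ = -0.1415 rad
tan C = Δλ / ΔM = +3.6777 → C = 254.79°

254.8°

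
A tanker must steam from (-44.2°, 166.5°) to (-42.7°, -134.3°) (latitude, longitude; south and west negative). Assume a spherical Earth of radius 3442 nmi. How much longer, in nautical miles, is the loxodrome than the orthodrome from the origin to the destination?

Great circle: cos σ = sin φ₁ sin φ₂ + cos φ₁ cos φ₂ cos Δλ,  σ = 0.7339 rad → d_gc = 2526.1 nmi
Rhumb line: Δψ = +0.0361, q = Δφ/Δψ = 0.7259, d_rh = R√(Δφ²+q²Δλ²) = 2583.2 nmi
Excess = 2583.2 − 2526.1 = 57.1 ≈ 57 nmi

57 nmi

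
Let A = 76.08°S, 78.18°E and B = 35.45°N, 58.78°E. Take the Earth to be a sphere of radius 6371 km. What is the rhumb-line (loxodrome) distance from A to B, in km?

Δψ = ln[tan(π/4+φ₂/2)/tan(π/4+φ₁/2)] = +2.7656;  Δφ = +1.9466 rad,  Δλ = -0.3386 rad
q = Δφ/Δψ = 0.7039
d = R·√(Δφ² + q²Δλ²) = 6371·1.96110 = 12494 km

12494 km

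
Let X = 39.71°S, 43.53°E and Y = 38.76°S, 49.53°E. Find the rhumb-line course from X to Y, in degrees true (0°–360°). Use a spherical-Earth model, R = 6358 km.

Δψ = ln[tan(π/4+φ₂/2)/tan(π/4+φ₁/2)] = +0.0214
Δλ = +0.1047 rad (taken the short way round)
course = atan2(Δλ, Δψ) = 78.45°

78.4°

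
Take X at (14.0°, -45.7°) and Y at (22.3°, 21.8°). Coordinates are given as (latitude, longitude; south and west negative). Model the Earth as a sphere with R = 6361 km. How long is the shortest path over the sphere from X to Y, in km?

7127 km

cos σ = sin φ₁ sin φ₂ + cos φ₁ cos φ₂ cos Δλ
      = sin(14.00°)sin(22.30°) + cos(14.00°)cos(22.30°)cos(67.50°) = 0.4353
σ = 64.193° → d = Rσ = 6361·1.12038 = 7127 km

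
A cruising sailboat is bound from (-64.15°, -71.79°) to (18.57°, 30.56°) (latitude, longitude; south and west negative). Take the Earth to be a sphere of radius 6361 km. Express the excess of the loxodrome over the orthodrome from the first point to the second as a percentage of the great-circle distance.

4.0%

Great circle: σ = 1.9552 rad → d_gc = Rσ = 12437.0 km
Rhumb: Δφ = +1.4437, Δλ = +1.7863, Δψ = +1.8018, q = Δφ/Δψ = 0.8013 → d_rh = R√(Δφ²+q²Δλ²) = 12931.9 km
Excess = (12931.9 − 12437.0) / 12437.0 = 494.9 / 12437.0 = 3.98% ≈ 4.0%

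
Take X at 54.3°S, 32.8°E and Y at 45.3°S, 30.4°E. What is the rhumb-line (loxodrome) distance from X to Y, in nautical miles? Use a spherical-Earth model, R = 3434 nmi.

547 nmi

Rhumb course C = atan2(Δλ, Δψ) with Δψ = ln[tan(π/4+φ₂/2)/tan(π/4+φ₁/2)] = +0.2443, Δλ = -0.0419 → C = 350.27°
d = R·|Δφ| / |cos C| = 3434·0.15708 / 0.98562 = 547 nmi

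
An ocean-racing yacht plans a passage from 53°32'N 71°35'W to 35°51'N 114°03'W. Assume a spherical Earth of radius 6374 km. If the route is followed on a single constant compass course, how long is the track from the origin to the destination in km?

3858 km

Rhumb course C = atan2(Δλ, Δψ) with Δψ = ln[tan(π/4+φ₂/2)/tan(π/4+φ₁/2)] = -0.4394, Δλ = -0.7412 → C = 239.34°
d = R·|Δφ| / |cos C| = 6374·0.30863 / 0.50992 = 3858 km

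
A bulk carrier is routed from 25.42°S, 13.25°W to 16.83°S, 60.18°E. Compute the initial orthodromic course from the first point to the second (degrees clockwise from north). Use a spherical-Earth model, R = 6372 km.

98.9°

θ = atan2( sin Δλ·cos φ₂ ,  cos φ₁ sin φ₂ − sin φ₁ cos φ₂ cos Δλ )
  = atan2(+0.9174, -0.1443) = 98.94°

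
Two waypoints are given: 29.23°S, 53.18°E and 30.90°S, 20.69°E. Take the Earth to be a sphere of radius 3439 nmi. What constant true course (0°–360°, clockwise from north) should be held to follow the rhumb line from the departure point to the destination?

Meridional parts: M(φ₁)=-0.5338, M(φ₂)=-0.5675 → ΔM = -0.0337;  Δλ = -0.5671 rad
tan C = Δλ / ΔM = +16.8366 → C = 266.60°

266.6°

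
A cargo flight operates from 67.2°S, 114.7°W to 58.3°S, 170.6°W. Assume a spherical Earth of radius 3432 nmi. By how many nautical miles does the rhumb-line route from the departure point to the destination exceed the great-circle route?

51 nmi

Great circle: cos σ = sin φ₁ sin φ₂ + cos φ₁ cos φ₂ cos Δλ,  σ = 0.4545 rad → d_gc = 1559.7 nmi
Rhumb line: Δψ = +0.3422, q = Δφ/Δψ = 0.4539, d_rh = R√(Δφ²+q²Δλ²) = 1610.7 nmi
Excess = 1610.7 − 1559.7 = 51.0 ≈ 51 nmi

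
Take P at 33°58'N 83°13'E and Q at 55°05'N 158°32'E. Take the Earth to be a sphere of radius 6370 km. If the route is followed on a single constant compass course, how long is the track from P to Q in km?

6321 km

Rhumb course C = atan2(Δλ, Δψ) with Δψ = ln[tan(π/4+φ₂/2)/tan(π/4+φ₁/2)] = +0.5258, Δλ = +1.3145 → C = 68.20°
d = R·|Δφ| / |cos C| = 6370·0.36856 / 0.37139 = 6321 km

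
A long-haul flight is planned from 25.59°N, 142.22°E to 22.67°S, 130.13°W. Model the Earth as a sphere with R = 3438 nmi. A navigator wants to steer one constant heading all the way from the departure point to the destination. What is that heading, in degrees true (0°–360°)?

Δψ = ln[tan(π/4+φ₂/2)/tan(π/4+φ₁/2)] = -0.8687
Δλ = +1.5298 rad (taken the short way round)
course = atan2(Δλ, Δψ) = 119.59°

119.6°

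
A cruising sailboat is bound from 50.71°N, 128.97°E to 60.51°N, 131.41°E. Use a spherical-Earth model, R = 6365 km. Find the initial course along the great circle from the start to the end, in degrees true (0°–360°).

N = sin Δλ·cos φ₂ = +0.0210;  D = cos φ₁ sin φ₂ − sin φ₁ cos φ₂ cos Δλ = +0.1706
initial course = atan2(N, D) = 7.01°

7.0°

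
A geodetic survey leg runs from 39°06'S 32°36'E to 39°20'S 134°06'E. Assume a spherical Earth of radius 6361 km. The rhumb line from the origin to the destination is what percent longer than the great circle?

6.6%

Great circle: σ = 1.2869 rad → d_gc = Rσ = 8186.15 km
Rhumb: Δφ = -0.0041, Δλ = +1.7715, Δψ = -0.0053, q = Δφ/Δψ = 0.7748 → d_rh = R√(Δφ²+q²Δλ²) = 8730.47 km
Excess = (8730.47 − 8186.15) / 8186.15 = 544.32 / 8186.15 = 6.649% ≈ 6.6%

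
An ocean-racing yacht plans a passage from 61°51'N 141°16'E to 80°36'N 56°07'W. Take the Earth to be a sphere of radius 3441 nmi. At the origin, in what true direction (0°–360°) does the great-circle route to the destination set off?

4.6°

θ = atan2( sin Δλ·cos φ₂ ,  cos φ₁ sin φ₂ − sin φ₁ cos φ₂ cos Δλ )
  = atan2(+0.0488, +0.6029) = 4.63°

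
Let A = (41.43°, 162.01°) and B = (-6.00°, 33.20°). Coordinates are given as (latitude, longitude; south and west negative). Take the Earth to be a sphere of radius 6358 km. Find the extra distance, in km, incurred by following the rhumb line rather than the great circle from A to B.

564 km

Great circle: cos σ = sin φ₁ sin φ₂ + cos φ₁ cos φ₂ cos Δλ,  σ = 2.1371 rad → d_gc = 13587.6 km
Rhumb line: Δψ = -0.9008, q = Δφ/Δψ = 0.9190, d_rh = R√(Δφ²+q²Δλ²) = 14151.5 km
Excess = 14151.5 − 13587.6 = 563.9 ≈ 564 km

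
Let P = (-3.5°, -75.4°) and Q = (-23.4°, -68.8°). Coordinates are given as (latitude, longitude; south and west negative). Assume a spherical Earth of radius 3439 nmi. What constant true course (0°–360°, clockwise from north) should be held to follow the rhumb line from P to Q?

162.2°

Meridional parts: M(φ₁)=-0.0611, M(φ₂)=-0.4203 → ΔM = -0.3591;  Δλ = +0.1152 rad
tan C = Δλ / ΔM = -0.3207 → C = 162.22°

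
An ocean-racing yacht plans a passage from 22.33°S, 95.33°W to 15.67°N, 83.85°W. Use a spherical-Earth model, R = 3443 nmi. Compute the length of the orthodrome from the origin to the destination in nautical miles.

2381 nmi

cos σ = sin φ₁ sin φ₂ + cos φ₁ cos φ₂ cos Δλ
      = sin(-22.33°)sin(15.67°) + cos(-22.33°)cos(15.67°)cos(11.48°) = 0.7702
σ = 39.629° → d = Rσ = 3443·0.69165 = 2381 nmi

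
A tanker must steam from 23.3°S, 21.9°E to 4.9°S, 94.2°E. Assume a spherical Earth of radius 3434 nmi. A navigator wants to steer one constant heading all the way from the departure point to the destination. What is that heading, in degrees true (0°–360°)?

Δψ = ln[tan(π/4+φ₂/2)/tan(π/4+φ₁/2)] = +0.3327
Δλ = +1.2619 rad (taken the short way round)
course = atan2(Δλ, Δψ) = 75.23°

75.2°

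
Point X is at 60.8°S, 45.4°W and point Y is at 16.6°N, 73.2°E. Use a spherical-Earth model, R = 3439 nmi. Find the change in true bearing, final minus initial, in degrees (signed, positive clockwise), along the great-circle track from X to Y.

Initial bearing θ₁ = atan2(sin Δλ cos φ₂, cos φ₁ sin φ₂ − sin φ₁ cos φ₂ cos Δλ) = 107.24°
Final bearing θ₂ = (initial bearing from the destination back to the start) + 180° = 29.09°
Δθ = θ₂ − θ₁ = -78.1°

-78.1°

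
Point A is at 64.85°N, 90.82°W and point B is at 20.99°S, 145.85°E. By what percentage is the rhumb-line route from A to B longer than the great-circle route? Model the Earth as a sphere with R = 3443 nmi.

Great circle: σ = 2.1439 rad → d_gc = Rσ = 7381.5 nmi
Rhumb: Δφ = -1.4982, Δλ = -2.1525, Δψ = -1.8751, q = Δφ/Δψ = 0.7990 → d_rh = R√(Δφ²+q²Δλ²) = 7853.1 nmi
Excess = (7853.1 − 7381.5) / 7381.5 = 471.6 / 7381.5 = 6.39% ≈ 6.4%

6.4%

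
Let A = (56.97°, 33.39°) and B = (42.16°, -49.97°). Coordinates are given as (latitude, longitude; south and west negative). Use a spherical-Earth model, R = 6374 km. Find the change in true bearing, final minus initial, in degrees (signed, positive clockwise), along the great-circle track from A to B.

Initial bearing θ₁ = atan2(sin Δλ cos φ₂, cos φ₁ sin φ₂ − sin φ₁ cos φ₂ cos Δλ) = 291.77°
Final bearing θ₂ = (initial bearing from the destination back to the start) + 180° = 223.07°
Δθ = θ₂ − θ₁ = -68.7°

-68.7°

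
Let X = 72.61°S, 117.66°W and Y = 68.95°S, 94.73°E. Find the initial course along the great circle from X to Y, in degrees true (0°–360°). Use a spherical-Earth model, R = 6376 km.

198.7°

N = sin Δλ·cos φ₂ = -0.1924;  D = cos φ₁ sin φ₂ − sin φ₁ cos φ₂ cos Δλ = -0.5684
initial course = atan2(N, D) = 198.70°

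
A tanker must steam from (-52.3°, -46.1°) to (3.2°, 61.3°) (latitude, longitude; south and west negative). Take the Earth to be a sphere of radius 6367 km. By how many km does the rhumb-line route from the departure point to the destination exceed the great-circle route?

484 km

Great circle: cos σ = sin φ₁ sin φ₂ + cos φ₁ cos φ₂ cos Δλ,  σ = 1.7995 rad → d_gc = 11457.7 km
Rhumb line: Δψ = +1.1306, q = Δφ/Δψ = 0.8568, d_rh = R√(Δφ²+q²Δλ²) = 11941.5 km
Excess = 11941.5 − 11457.7 = 483.8 ≈ 484 km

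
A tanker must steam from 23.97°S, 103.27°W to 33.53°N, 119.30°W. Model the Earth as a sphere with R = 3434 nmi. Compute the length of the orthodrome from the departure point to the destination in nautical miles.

Haversine: a = sin²(Δφ/2)+cos φ₁ cos φ₂ sin²(Δλ/2) = 0.24616;  σ = 2·atan2(√a,√(1−a))
σ = 59.490° → d = Rσ = 3434·1.03830 = 3566 nmi

3566 nmi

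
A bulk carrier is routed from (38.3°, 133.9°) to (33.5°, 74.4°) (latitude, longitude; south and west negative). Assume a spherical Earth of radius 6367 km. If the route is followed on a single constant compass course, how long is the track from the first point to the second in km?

5379 km

Δψ = ln[tan(π/4+φ₂/2)/tan(π/4+φ₁/2)] = -0.1035;  Δφ = -0.0838 rad,  Δλ = -1.0385 rad
q = Δφ/Δψ = 0.8096
d = R·√(Δφ² + q²Δλ²) = 6367·0.84486 = 5379 km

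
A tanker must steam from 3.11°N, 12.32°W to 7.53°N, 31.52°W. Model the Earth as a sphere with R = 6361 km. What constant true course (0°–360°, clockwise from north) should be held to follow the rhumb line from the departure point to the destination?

Δψ = ln[tan(π/4+φ₂/2)/tan(π/4+φ₁/2)] = +0.0775
Δλ = -0.3351 rad (taken the short way round)
course = atan2(Δλ, Δψ) = 283.02°

283.0°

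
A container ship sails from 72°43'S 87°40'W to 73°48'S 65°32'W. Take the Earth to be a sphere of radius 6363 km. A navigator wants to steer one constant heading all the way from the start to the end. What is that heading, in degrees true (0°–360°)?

99.6°

Meridional parts: M(φ₁)=-1.8840, M(φ₂)=-1.9497 → ΔM = -0.0657;  Δλ = +0.3863 rad
tan C = Δλ / ΔM = -5.8832 → C = 99.65°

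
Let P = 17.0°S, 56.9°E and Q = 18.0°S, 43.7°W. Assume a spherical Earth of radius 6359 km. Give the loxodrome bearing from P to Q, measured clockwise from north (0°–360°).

Meridional parts: M(φ₁)=-0.3012, M(φ₂)=-0.3195 → ΔM = -0.0183;  Δλ = -1.7558 rad
tan C = Δλ / ΔM = +95.9425 → C = 269.40°

269.4°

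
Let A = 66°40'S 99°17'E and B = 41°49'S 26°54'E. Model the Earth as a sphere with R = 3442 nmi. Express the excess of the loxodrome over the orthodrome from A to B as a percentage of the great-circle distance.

4.8%

Great circle: σ = 0.7932 rad → d_gc = Rσ = 2730.2 nmi
Rhumb: Δφ = +0.4337, Δλ = -1.2633, Δψ = +0.7727, q = Δφ/Δψ = 0.5613 → d_rh = R√(Δφ²+q²Δλ²) = 2861.2 nmi
Excess = (2861.2 − 2730.2) / 2730.2 = 131.0 / 2730.2 = 4.80% ≈ 4.8%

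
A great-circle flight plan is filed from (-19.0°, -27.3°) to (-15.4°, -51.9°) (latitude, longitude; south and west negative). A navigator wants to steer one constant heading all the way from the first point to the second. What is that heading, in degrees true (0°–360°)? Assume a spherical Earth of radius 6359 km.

Δψ = ln[tan(π/4+φ₂/2)/tan(π/4+φ₁/2)] = +0.0658
Δλ = -0.4294 rad (taken the short way round)
course = atan2(Δλ, Δψ) = 278.71°

278.7°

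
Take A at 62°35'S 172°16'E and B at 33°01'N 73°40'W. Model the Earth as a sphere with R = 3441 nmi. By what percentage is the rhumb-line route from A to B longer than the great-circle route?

Great circle: σ = 2.2668 rad → d_gc = Rσ = 7800.0 nmi
Rhumb: Δφ = +1.6685, Δλ = +1.9908, Δψ = +2.0220, q = Δφ/Δψ = 0.8252 → d_rh = R√(Δφ²+q²Δλ²) = 8057.4 nmi
Excess = (8057.4 − 7800.0) / 7800.0 = 257.4 / 7800.0 = 3.30% ≈ 3.3%

3.3%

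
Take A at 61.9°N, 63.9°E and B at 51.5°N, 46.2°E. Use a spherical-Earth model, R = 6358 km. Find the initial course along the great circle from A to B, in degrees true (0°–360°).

N = sin Δλ·cos φ₂ = -0.1893;  D = cos φ₁ sin φ₂ − sin φ₁ cos φ₂ cos Δλ = -0.1545
initial course = atan2(N, D) = 230.77°

230.8°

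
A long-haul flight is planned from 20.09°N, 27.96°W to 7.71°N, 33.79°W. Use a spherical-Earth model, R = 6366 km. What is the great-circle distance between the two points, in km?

cos σ = sin φ₁ sin φ₂ + cos φ₁ cos φ₂ cos Δλ
      = sin(20.09°)sin(7.71°) + cos(20.09°)cos(7.71°)cos(-5.83°) = 0.9719
σ = 13.607° → d = Rσ = 6366·0.23748 = 1512 km

1512 km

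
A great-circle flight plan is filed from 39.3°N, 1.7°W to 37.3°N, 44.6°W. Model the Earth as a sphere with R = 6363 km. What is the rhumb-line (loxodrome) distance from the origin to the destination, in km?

Rhumb course C = atan2(Δλ, Δψ) with Δψ = ln[tan(π/4+φ₂/2)/tan(π/4+φ₁/2)] = -0.0445, Δλ = -0.7487 → C = 266.60°
d = R·|Δφ| / |cos C| = 6363·0.03491 / 0.05931 = 3745 km

3745 km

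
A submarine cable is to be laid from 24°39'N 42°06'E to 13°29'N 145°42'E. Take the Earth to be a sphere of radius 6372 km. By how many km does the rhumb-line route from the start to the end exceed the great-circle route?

Great circle: cos σ = sin φ₁ sin φ₂ + cos φ₁ cos φ₂ cos Δλ,  σ = 1.6816 rad → d_gc = 10715.2 km
Rhumb line: Δψ = -0.2066, q = Δφ/Δψ = 0.9433, d_rh = R√(Δφ²+q²Δλ²) = 10938.9 km
Excess = 10938.9 − 10715.2 = 223.7 ≈ 224 km

224 km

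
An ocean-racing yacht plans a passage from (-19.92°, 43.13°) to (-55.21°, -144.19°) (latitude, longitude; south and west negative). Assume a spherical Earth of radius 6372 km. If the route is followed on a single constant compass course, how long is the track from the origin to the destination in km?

Δψ = ln[tan(π/4+φ₂/2)/tan(π/4+φ₁/2)] = -0.8057;  Δφ = -0.6159 rad,  Δλ = +3.0138 rad
q = Δφ/Δψ = 0.7644
d = R·√(Δφ² + q²Δλ²) = 6372·2.38474 = 15196 km

15196 km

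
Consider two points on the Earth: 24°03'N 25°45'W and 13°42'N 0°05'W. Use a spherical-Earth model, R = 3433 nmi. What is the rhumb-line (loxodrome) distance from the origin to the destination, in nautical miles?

1580 nmi

Rhumb course C = atan2(Δλ, Δψ) with Δψ = ln[tan(π/4+φ₂/2)/tan(π/4+φ₁/2)] = -0.1912, Δλ = +0.4480 → C = 113.12°
d = R·|Δφ| / |cos C| = 3433·0.18064 / 0.39260 = 1580 nmi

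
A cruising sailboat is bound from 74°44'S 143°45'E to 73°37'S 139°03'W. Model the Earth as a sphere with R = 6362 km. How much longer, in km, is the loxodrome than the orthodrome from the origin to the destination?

162 km

Great circle: cos σ = sin φ₁ sin φ₂ + cos φ₁ cos φ₂ cos Δλ,  σ = 0.3423 rad → d_gc = 2177.5 km
Rhumb line: Δψ = +0.0715, q = Δφ/Δψ = 0.2726, d_rh = R√(Δφ²+q²Δλ²) = 2339.9 km
Excess = 2339.9 − 2177.5 = 162.4 ≈ 162 km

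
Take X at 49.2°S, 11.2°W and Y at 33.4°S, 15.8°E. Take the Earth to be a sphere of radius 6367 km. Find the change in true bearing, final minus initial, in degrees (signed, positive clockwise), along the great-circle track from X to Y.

Initial bearing θ₁ = atan2(sin Δλ cos φ₂, cos φ₁ sin φ₂ − sin φ₁ cos φ₂ cos Δλ) = 61.78°
Final bearing θ₂ = (initial bearing from the destination back to the start) + 180° = 43.60°
Δθ = θ₂ − θ₁ = -18.2°

-18.2°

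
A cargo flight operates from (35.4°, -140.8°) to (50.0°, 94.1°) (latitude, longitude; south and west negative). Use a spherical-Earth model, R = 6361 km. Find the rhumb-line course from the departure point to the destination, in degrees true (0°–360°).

Δψ = ln[tan(π/4+φ₂/2)/tan(π/4+φ₁/2)] = +0.3493
Δλ = -2.1834 rad (taken the short way round)
course = atan2(Δλ, Δψ) = 279.09°

279.1°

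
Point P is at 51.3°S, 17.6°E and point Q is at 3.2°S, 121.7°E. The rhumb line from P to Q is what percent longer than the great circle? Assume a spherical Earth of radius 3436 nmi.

4.4%

Great circle: σ = 1.6795 rad → d_gc = Rσ = 5770.9 nmi
Rhumb: Δφ = +0.8395, Δλ = +1.8169, Δψ = +0.9906, q = Δφ/Δψ = 0.8475 → d_rh = R√(Δφ²+q²Δλ²) = 6025.9 nmi
Excess = (6025.9 − 5770.9) / 5770.9 = 255.0 / 5770.9 = 4.42% ≈ 4.4%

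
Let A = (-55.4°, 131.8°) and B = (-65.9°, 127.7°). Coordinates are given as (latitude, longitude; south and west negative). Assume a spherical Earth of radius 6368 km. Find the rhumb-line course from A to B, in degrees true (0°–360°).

Meridional parts: M(φ₁)=-1.1665, M(φ₂)=-1.5443 → ΔM = -0.3778;  Δλ = -0.0716 rad
tan C = Δλ / ΔM = +0.1894 → C = 190.73°

190.7°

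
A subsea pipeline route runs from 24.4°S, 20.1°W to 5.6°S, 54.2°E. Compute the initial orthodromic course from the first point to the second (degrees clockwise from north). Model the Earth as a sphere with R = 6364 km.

θ = atan2( sin Δλ·cos φ₂ ,  cos φ₁ sin φ₂ − sin φ₁ cos φ₂ cos Δλ )
  = atan2(+0.9581, +0.0224) = 88.66°

88.7°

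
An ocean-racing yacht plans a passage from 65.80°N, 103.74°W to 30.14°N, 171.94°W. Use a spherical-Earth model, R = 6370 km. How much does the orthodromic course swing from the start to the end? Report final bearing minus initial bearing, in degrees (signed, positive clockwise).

Initial bearing θ₁ = atan2(sin Δλ cos φ₂, cos φ₁ sin φ₂ − sin φ₁ cos φ₂ cos Δλ) = 263.81°
Final bearing θ₂ = (initial bearing from the destination back to the start) + 180° = 208.12°
Δθ = θ₂ − θ₁ = -55.7°

-55.7°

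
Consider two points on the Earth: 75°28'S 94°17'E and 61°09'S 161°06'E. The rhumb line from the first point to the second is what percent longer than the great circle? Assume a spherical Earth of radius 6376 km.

Great circle: σ = 0.4612 rad → d_gc = Rσ = 2940.5 km
Rhumb: Δφ = +0.2499, Δλ = +1.1662, Δψ = +0.7017, q = Δφ/Δψ = 0.3561 → d_rh = R√(Δφ²+q²Δλ²) = 3090.0 km
Excess = (3090.0 − 2940.5) / 2940.5 = 149.5 / 2940.5 = 5.08% ≈ 5.1%

5.1%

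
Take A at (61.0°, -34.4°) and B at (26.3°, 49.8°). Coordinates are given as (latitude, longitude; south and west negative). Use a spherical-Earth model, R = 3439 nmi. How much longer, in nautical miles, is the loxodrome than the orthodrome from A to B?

199 nmi

Great circle: cos σ = sin φ₁ sin φ₂ + cos φ₁ cos φ₂ cos Δλ,  σ = 1.1247 rad → d_gc = 3867.87 nmi
Rhumb line: Δψ = -0.8764, q = Δφ/Δψ = 0.6911, d_rh = R√(Δφ²+q²Δλ²) = 4066.45 nmi
Excess = 4066.45 − 3867.87 = 198.58 ≈ 199 nmi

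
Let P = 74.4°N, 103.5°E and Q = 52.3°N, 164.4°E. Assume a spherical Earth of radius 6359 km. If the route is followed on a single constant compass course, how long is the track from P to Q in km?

Rhumb course C = atan2(Δλ, Δψ) with Δψ = ln[tan(π/4+φ₂/2)/tan(π/4+φ₁/2)] = -0.9132, Δλ = +1.0629 → C = 130.67°
d = R·|Δφ| / |cos C| = 6359·0.38572 / 0.65167 = 3764 km

3764 km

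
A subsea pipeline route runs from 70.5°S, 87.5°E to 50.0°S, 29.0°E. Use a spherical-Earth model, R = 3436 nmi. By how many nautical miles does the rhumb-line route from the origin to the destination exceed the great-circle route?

69 nmi

Great circle: cos σ = sin φ₁ sin φ₂ + cos φ₁ cos φ₂ cos Δλ,  σ = 0.5841 rad → d_gc = 2006.9 nmi
Rhumb line: Δψ = +0.7506, q = Δφ/Δψ = 0.4767, d_rh = R√(Δφ²+q²Δλ²) = 2075.6 nmi
Excess = 2075.6 − 2006.9 = 68.7 ≈ 69 nmi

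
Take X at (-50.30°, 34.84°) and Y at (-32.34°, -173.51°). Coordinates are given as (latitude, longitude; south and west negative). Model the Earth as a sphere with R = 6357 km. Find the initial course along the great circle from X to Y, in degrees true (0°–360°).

N = sin Δλ·cos φ₂ = +0.4012;  D = cos φ₁ sin φ₂ − sin φ₁ cos φ₂ cos Δλ = -0.9138
initial course = atan2(N, D) = 156.30°

156.3°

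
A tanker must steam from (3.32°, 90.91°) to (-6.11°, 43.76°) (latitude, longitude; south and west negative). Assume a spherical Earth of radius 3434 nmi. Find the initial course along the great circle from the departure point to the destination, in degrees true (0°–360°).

258.7°

N = sin Δλ·cos φ₂ = -0.7290;  D = cos φ₁ sin φ₂ − sin φ₁ cos φ₂ cos Δλ = -0.1454
initial course = atan2(N, D) = 258.72°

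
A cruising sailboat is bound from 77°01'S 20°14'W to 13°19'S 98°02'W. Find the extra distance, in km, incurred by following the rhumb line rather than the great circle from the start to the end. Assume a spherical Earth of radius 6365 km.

386 km

Great circle: cos σ = sin φ₁ sin φ₂ + cos φ₁ cos φ₂ cos Δλ,  σ = 1.2967 rad → d_gc = 8253.7 km
Rhumb line: Δψ = +1.9389, q = Δφ/Δψ = 0.5734, d_rh = R√(Δφ²+q²Δλ²) = 8639.3 km
Excess = 8639.3 − 8253.7 = 385.6 ≈ 386 km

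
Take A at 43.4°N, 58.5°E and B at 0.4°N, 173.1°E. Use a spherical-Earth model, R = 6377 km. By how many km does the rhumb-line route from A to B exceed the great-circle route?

Great circle: cos σ = sin φ₁ sin φ₂ + cos φ₁ cos φ₂ cos Δλ,  σ = 1.8730 rad → d_gc = 11944.3 km
Rhumb line: Δψ = -0.8354, q = Δφ/Δψ = 0.8983, d_rh = R√(Δφ²+q²Δλ²) = 12417.4 km
Excess = 12417.4 − 11944.3 = 473.1 ≈ 473 km

473 km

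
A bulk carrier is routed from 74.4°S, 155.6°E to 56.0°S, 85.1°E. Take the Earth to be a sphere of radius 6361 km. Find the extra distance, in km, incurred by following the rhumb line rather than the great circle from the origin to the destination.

Great circle: cos σ = sin φ₁ sin φ₂ + cos φ₁ cos φ₂ cos Δλ,  σ = 0.5573 rad → d_gc = 3544.9 km
Rhumb line: Δψ = +0.8028, q = Δφ/Δψ = 0.4000, d_rh = R√(Δφ²+q²Δλ²) = 3738.3 km
Excess = 3738.3 − 3544.9 = 193.4 ≈ 193 km

193 km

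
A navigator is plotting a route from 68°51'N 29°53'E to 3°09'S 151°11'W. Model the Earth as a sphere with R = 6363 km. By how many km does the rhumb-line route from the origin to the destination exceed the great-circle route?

Great circle: cos σ = sin φ₁ sin φ₂ + cos φ₁ cos φ₂ cos Δλ,  σ = 1.9948 rad → d_gc = 12693.2 km
Rhumb line: Δψ = -1.7333, q = Δφ/Δψ = 0.7250, d_rh = R√(Δφ²+q²Δλ²) = 16477.0 km
Excess = 16477.0 − 12693.2 = 3783.8 ≈ 3784 km

3784 km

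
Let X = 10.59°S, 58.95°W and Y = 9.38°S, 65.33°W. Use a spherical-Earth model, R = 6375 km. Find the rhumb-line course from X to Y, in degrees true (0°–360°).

280.9°

Meridional parts: M(φ₁)=-0.1859, M(φ₂)=-0.1644 → ΔM = +0.0214;  Δλ = -0.1114 rad
tan C = Δλ / ΔM = -5.1928 → C = 280.90°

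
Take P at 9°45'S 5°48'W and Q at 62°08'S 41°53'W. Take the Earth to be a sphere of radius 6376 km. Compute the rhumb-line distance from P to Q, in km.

Δψ = ln[tan(π/4+φ₂/2)/tan(π/4+φ₁/2)] = -1.2230;  Δφ = -0.9143 rad,  Δλ = -0.6298 rad
q = Δφ/Δψ = 0.7476
d = R·√(Δφ² + q²Δλ²) = 6376·1.02836 = 6557 km

6557 km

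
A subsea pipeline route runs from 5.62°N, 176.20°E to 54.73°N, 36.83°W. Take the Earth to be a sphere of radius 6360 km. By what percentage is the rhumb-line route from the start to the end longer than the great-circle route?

Great circle: σ = 1.9843 rad → d_gc = Rσ = 12620.2 km
Rhumb: Δφ = +0.8571, Δλ = +2.5651, Δψ = +1.0478, q = Δφ/Δψ = 0.8180 → d_rh = R√(Δφ²+q²Δλ²) = 14415.9 km
Excess = (14415.9 − 12620.2) / 12620.2 = 1795.7 / 12620.2 = 14.23% ≈ 14.2%

14.2%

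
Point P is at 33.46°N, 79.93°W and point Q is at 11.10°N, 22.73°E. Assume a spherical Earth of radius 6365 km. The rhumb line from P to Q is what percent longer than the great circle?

2.8%

Great circle: σ = 1.6441 rad → d_gc = Rσ = 10464.9 km
Rhumb: Δφ = -0.3903, Δλ = +1.7918, Δψ = -0.4254, q = Δφ/Δψ = 0.9174 → d_rh = R√(Δφ²+q²Δλ²) = 10753.9 km
Excess = (10753.9 − 10464.9) / 10464.9 = 289.0 / 10464.9 = 2.76% ≈ 2.8%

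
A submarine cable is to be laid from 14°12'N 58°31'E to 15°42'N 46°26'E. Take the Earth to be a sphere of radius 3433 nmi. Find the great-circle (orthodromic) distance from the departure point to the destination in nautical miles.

Haversine: a = sin²(Δφ/2)+cos φ₁ cos φ₂ sin²(Δλ/2) = 0.01051;  σ = 2·atan2(√a,√(1−a))
σ = 11.768° → d = Rσ = 3433·0.20540 = 705 nmi

705 nmi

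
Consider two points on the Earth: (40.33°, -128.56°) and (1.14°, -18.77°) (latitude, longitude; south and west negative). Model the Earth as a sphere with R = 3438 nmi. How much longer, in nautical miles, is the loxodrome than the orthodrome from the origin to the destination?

196 nmi

Great circle: cos σ = sin φ₁ sin φ₂ + cos φ₁ cos φ₂ cos Δλ,  σ = 1.8185 rad → d_gc = 6252.0 nmi
Rhumb line: Δψ = -0.7505, q = Δφ/Δψ = 0.9113, d_rh = R√(Δφ²+q²Δλ²) = 6447.8 nmi
Excess = 6447.8 − 6252.0 = 195.8 ≈ 196 nmi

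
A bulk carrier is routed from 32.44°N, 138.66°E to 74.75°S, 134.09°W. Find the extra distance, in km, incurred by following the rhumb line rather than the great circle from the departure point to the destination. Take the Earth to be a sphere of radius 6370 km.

405 km

Great circle: cos σ = sin φ₁ sin φ₂ + cos φ₁ cos φ₂ cos Δλ,  σ = 2.1024 rad → d_gc = 13392.0 km
Rhumb line: Δψ = -2.6100, q = Δφ/Δψ = 0.7168, d_rh = R√(Δφ²+q²Δλ²) = 13797.2 km
Excess = 13797.2 − 13392.0 = 405.2 ≈ 405 km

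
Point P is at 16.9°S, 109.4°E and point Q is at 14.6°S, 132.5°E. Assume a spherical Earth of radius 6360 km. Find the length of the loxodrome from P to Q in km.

Δψ = ln[tan(π/4+φ₂/2)/tan(π/4+φ₁/2)] = +0.0417;  Δφ = +0.0401 rad,  Δλ = +0.4032 rad
q = Δφ/Δψ = 0.9624
d = R·√(Δφ² + q²Δλ²) = 6360·0.39007 = 2481 km

2481 km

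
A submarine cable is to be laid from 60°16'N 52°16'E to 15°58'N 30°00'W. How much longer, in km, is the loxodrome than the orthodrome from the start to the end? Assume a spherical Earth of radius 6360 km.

330 km

Great circle: cos σ = sin φ₁ sin φ₂ + cos φ₁ cos φ₂ cos Δλ,  σ = 1.2629 rad → d_gc = 8032.2 km
Rhumb line: Δψ = -1.0440, q = Δφ/Δψ = 0.7406, d_rh = R√(Δφ²+q²Δλ²) = 8362.0 km
Excess = 8362.0 − 8032.2 = 329.8 ≈ 330 km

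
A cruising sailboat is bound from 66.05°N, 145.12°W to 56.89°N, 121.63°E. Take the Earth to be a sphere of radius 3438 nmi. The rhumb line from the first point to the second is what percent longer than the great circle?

9.6%

Great circle: σ = 0.7183 rad → d_gc = Rσ = 2469.5 nmi
Rhumb: Δφ = -0.1599, Δλ = -1.6275, Δψ = -0.3375, q = Δφ/Δψ = 0.4736 → d_rh = R√(Δφ²+q²Δλ²) = 2706.6 nmi
Excess = (2706.6 − 2469.5) / 2469.5 = 237.1 / 2469.5 = 9.60% ≈ 9.6%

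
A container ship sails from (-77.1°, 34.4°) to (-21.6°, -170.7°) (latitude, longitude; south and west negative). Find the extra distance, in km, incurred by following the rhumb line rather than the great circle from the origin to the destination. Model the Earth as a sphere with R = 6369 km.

2249 km

Great circle: cos σ = sin φ₁ sin φ₂ + cos φ₁ cos φ₂ cos Δλ,  σ = 1.3991 rad → d_gc = 8910.815 km
Rhumb line: Δψ = +1.7937, q = Δφ/Δψ = 0.5400, d_rh = R√(Δφ²+q²Δλ²) = 11159.322 km
Excess = 11159.322 − 8910.815 = 2248.507 ≈ 2249 km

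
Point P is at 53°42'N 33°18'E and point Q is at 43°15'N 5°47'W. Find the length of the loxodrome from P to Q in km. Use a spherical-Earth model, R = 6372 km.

Δψ = ln[tan(π/4+φ₂/2)/tan(π/4+φ₁/2)] = -0.2765;  Δφ = -0.1824 rad,  Δλ = -0.6821 rad
q = Δφ/Δψ = 0.6597
d = R·√(Δφ² + q²Δλ²) = 6372·0.48554 = 3094 km

3094 km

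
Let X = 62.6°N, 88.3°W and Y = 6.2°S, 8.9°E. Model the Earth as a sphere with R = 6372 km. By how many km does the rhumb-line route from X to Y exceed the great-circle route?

Great circle: cos σ = sin φ₁ sin φ₂ + cos φ₁ cos φ₂ cos Δλ,  σ = 1.7246 rad → d_gc = 10989.3 km
Rhumb line: Δψ = -1.5199, q = Δφ/Δψ = 0.7900, d_rh = R√(Δφ²+q²Δλ²) = 11466.3 km
Excess = 11466.3 − 10989.3 = 477.0 ≈ 477 km

477 km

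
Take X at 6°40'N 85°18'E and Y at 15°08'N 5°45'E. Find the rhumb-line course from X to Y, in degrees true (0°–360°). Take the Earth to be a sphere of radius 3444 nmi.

276.2°

Δψ = ln[tan(π/4+φ₂/2)/tan(π/4+φ₁/2)] = +0.1506
Δλ = -1.3884 rad (taken the short way round)
course = atan2(Δλ, Δψ) = 276.19°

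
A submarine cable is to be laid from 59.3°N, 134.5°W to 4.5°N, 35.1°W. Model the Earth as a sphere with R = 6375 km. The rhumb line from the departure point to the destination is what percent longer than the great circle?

Great circle: σ = 1.5865 rad → d_gc = Rσ = 10113.7 km
Rhumb: Δφ = -0.9564, Δλ = +1.7349, Δψ = -1.2142, q = Δφ/Δψ = 0.7877 → d_rh = R√(Δφ²+q²Δλ²) = 10633.9 km
Excess = (10633.9 − 10113.7) / 10113.7 = 520.2 / 10113.7 = 5.14% ≈ 5.1%

5.1%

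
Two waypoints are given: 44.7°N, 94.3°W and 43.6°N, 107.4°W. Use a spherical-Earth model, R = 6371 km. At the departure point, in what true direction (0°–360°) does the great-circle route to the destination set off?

267.9°

N = sin Δλ·cos φ₂ = -0.1641;  D = cos φ₁ sin φ₂ − sin φ₁ cos φ₂ cos Δλ = -0.0059
initial course = atan2(N, D) = 267.93°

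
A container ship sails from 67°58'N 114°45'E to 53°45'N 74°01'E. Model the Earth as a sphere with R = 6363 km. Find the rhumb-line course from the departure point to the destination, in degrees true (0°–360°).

233.8°

Δψ = ln[tan(π/4+φ₂/2)/tan(π/4+φ₁/2)] = -0.5196
Δλ = -0.7109 rad (taken the short way round)
course = atan2(Δλ, Δψ) = 233.84°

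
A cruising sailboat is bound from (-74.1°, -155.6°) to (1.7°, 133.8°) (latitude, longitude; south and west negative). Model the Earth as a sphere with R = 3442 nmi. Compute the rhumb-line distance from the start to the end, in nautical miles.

Rhumb course C = atan2(Δλ, Δψ) with Δψ = ln[tan(π/4+φ₂/2)/tan(π/4+φ₁/2)] = +1.9983, Δλ = -1.2322 → C = 328.34°
d = R·|Δφ| / |cos C| = 3442·1.32296 / 0.85118 = 5350 nmi

5350 nmi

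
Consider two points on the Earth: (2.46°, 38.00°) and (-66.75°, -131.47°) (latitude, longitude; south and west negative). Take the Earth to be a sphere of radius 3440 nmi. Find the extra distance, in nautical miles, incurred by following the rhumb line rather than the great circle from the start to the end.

Great circle: cos σ = sin φ₁ sin φ₂ + cos φ₁ cos φ₂ cos Δλ,  σ = 2.0122 rad → d_gc = 6921.8 nmi
Rhumb line: Δψ = -1.6242, q = Δφ/Δψ = 0.7437, d_rh = R√(Δφ²+q²Δλ²) = 8633.2 nmi
Excess = 8633.2 − 6921.8 = 1711.4 ≈ 1711 nmi

1711 nmi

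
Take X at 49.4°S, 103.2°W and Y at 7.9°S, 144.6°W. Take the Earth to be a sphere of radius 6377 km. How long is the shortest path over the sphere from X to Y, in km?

6009 km

cos σ = sin φ₁ sin φ₂ + cos φ₁ cos φ₂ cos Δλ
      = sin(-49.40°)sin(-7.90°) + cos(-49.40°)cos(-7.90°)cos(-41.40°) = 0.5879
σ = 53.993° → d = Rσ = 6377·0.94236 = 6009 km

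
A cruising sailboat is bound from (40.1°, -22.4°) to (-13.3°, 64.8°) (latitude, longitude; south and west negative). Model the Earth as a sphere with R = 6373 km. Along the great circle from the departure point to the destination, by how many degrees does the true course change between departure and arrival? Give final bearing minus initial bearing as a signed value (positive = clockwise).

At departure: θ₁ = atan2(sin Δλ cos φ₂, cos φ₁ sin φ₂ − sin φ₁ cos φ₂ cos Δλ) = 102.00°
At arrival: θ₂ = atan2(sin Δλ cos φ₁, −cos φ₂ sin φ₁ + sin φ₂ cos φ₁ cos Δλ) = 129.75°
Δθ = θ₂ − θ₁ = +27.8°

+27.8°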